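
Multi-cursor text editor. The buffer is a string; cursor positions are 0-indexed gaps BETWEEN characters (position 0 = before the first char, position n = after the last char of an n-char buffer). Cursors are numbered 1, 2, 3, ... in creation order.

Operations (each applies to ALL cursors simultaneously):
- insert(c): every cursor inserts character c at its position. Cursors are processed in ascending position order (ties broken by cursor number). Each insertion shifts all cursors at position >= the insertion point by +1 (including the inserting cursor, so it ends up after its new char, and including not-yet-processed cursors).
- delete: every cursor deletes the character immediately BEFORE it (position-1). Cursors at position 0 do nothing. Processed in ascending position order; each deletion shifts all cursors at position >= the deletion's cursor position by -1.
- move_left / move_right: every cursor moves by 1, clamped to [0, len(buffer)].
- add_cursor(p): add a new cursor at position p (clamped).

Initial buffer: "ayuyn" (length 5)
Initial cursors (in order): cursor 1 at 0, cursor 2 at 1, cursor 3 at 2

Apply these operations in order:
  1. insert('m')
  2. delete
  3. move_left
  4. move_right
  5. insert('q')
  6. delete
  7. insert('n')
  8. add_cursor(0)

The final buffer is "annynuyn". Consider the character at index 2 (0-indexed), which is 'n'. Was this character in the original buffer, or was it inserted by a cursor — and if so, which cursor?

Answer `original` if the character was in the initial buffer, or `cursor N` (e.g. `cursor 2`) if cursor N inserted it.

Answer: cursor 2

Derivation:
After op 1 (insert('m')): buffer="mamymuyn" (len 8), cursors c1@1 c2@3 c3@5, authorship 1.2.3...
After op 2 (delete): buffer="ayuyn" (len 5), cursors c1@0 c2@1 c3@2, authorship .....
After op 3 (move_left): buffer="ayuyn" (len 5), cursors c1@0 c2@0 c3@1, authorship .....
After op 4 (move_right): buffer="ayuyn" (len 5), cursors c1@1 c2@1 c3@2, authorship .....
After op 5 (insert('q')): buffer="aqqyquyn" (len 8), cursors c1@3 c2@3 c3@5, authorship .12.3...
After op 6 (delete): buffer="ayuyn" (len 5), cursors c1@1 c2@1 c3@2, authorship .....
After op 7 (insert('n')): buffer="annynuyn" (len 8), cursors c1@3 c2@3 c3@5, authorship .12.3...
After op 8 (add_cursor(0)): buffer="annynuyn" (len 8), cursors c4@0 c1@3 c2@3 c3@5, authorship .12.3...
Authorship (.=original, N=cursor N): . 1 2 . 3 . . .
Index 2: author = 2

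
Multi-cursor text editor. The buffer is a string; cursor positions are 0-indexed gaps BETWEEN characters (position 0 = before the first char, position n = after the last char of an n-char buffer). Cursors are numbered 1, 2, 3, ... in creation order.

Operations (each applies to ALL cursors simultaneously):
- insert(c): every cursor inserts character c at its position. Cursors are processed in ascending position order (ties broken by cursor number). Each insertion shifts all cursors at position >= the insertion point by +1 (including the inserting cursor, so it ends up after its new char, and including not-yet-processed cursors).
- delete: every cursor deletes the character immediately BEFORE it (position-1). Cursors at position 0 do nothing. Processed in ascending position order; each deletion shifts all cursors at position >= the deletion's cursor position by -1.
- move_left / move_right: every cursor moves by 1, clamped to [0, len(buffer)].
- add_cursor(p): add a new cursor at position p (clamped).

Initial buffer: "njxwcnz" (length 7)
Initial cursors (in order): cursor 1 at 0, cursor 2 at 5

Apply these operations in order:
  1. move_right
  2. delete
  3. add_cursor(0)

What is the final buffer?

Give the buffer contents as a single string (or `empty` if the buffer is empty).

Answer: jxwcz

Derivation:
After op 1 (move_right): buffer="njxwcnz" (len 7), cursors c1@1 c2@6, authorship .......
After op 2 (delete): buffer="jxwcz" (len 5), cursors c1@0 c2@4, authorship .....
After op 3 (add_cursor(0)): buffer="jxwcz" (len 5), cursors c1@0 c3@0 c2@4, authorship .....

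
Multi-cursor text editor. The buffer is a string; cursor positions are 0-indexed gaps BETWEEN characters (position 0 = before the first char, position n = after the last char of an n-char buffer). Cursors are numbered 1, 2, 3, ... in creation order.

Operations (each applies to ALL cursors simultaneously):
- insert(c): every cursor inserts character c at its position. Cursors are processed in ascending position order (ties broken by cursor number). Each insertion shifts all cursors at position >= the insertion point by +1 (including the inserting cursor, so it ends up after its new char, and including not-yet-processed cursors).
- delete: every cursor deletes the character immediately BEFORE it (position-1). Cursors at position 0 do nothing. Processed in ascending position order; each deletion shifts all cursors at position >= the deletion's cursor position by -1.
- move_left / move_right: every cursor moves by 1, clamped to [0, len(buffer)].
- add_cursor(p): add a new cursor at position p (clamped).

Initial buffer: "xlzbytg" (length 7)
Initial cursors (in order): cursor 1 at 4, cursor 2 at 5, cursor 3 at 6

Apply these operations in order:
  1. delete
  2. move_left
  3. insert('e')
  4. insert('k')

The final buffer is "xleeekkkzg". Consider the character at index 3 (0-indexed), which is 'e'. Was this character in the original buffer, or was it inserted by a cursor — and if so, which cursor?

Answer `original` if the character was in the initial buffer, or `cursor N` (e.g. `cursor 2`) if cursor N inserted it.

Answer: cursor 2

Derivation:
After op 1 (delete): buffer="xlzg" (len 4), cursors c1@3 c2@3 c3@3, authorship ....
After op 2 (move_left): buffer="xlzg" (len 4), cursors c1@2 c2@2 c3@2, authorship ....
After op 3 (insert('e')): buffer="xleeezg" (len 7), cursors c1@5 c2@5 c3@5, authorship ..123..
After op 4 (insert('k')): buffer="xleeekkkzg" (len 10), cursors c1@8 c2@8 c3@8, authorship ..123123..
Authorship (.=original, N=cursor N): . . 1 2 3 1 2 3 . .
Index 3: author = 2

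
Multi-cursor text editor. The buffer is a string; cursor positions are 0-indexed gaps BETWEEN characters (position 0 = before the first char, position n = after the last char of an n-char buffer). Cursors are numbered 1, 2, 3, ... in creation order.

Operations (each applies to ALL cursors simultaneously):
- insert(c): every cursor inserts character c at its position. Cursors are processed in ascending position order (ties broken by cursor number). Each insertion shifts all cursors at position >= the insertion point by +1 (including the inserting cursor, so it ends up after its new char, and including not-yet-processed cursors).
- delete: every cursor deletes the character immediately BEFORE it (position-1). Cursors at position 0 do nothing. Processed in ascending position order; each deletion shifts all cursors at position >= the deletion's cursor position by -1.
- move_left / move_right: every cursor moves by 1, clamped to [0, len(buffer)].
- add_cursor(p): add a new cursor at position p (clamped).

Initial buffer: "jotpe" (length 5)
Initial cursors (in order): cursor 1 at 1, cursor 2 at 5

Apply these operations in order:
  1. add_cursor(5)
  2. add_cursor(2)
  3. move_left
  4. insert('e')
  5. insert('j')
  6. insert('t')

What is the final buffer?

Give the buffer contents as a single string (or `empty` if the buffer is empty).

Answer: ejtjejtotpeejjtte

Derivation:
After op 1 (add_cursor(5)): buffer="jotpe" (len 5), cursors c1@1 c2@5 c3@5, authorship .....
After op 2 (add_cursor(2)): buffer="jotpe" (len 5), cursors c1@1 c4@2 c2@5 c3@5, authorship .....
After op 3 (move_left): buffer="jotpe" (len 5), cursors c1@0 c4@1 c2@4 c3@4, authorship .....
After op 4 (insert('e')): buffer="ejeotpeee" (len 9), cursors c1@1 c4@3 c2@8 c3@8, authorship 1.4...23.
After op 5 (insert('j')): buffer="ejjejotpeejje" (len 13), cursors c1@2 c4@5 c2@12 c3@12, authorship 11.44...2323.
After op 6 (insert('t')): buffer="ejtjejtotpeejjtte" (len 17), cursors c1@3 c4@7 c2@16 c3@16, authorship 111.444...232323.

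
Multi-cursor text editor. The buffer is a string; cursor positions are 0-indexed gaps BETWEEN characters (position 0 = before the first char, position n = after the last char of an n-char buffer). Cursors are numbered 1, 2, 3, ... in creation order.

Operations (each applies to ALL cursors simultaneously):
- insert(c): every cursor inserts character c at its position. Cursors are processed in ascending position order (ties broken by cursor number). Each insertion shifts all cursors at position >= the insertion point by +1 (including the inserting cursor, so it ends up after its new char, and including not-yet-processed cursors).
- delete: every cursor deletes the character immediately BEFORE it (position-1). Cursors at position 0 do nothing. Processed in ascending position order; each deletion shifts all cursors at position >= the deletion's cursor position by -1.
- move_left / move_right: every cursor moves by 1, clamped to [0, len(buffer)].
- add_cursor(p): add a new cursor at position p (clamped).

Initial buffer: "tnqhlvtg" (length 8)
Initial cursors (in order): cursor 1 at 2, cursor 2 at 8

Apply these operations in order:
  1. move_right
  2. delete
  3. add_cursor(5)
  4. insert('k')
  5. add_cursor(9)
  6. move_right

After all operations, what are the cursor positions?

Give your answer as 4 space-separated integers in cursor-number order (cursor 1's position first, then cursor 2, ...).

Answer: 4 9 8 9

Derivation:
After op 1 (move_right): buffer="tnqhlvtg" (len 8), cursors c1@3 c2@8, authorship ........
After op 2 (delete): buffer="tnhlvt" (len 6), cursors c1@2 c2@6, authorship ......
After op 3 (add_cursor(5)): buffer="tnhlvt" (len 6), cursors c1@2 c3@5 c2@6, authorship ......
After op 4 (insert('k')): buffer="tnkhlvktk" (len 9), cursors c1@3 c3@7 c2@9, authorship ..1...3.2
After op 5 (add_cursor(9)): buffer="tnkhlvktk" (len 9), cursors c1@3 c3@7 c2@9 c4@9, authorship ..1...3.2
After op 6 (move_right): buffer="tnkhlvktk" (len 9), cursors c1@4 c3@8 c2@9 c4@9, authorship ..1...3.2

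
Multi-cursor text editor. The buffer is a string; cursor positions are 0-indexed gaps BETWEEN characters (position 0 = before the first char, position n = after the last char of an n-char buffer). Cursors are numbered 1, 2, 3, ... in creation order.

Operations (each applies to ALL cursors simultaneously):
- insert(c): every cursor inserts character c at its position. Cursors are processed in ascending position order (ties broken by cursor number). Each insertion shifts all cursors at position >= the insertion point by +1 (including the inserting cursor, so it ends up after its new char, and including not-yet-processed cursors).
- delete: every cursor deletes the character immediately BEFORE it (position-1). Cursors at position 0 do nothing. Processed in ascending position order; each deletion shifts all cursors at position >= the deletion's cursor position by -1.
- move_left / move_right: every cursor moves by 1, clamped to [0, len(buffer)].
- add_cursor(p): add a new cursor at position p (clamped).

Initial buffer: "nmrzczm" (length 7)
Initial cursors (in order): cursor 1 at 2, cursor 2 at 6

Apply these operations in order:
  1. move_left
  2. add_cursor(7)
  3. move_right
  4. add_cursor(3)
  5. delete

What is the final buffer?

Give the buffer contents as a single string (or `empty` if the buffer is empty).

After op 1 (move_left): buffer="nmrzczm" (len 7), cursors c1@1 c2@5, authorship .......
After op 2 (add_cursor(7)): buffer="nmrzczm" (len 7), cursors c1@1 c2@5 c3@7, authorship .......
After op 3 (move_right): buffer="nmrzczm" (len 7), cursors c1@2 c2@6 c3@7, authorship .......
After op 4 (add_cursor(3)): buffer="nmrzczm" (len 7), cursors c1@2 c4@3 c2@6 c3@7, authorship .......
After op 5 (delete): buffer="nzc" (len 3), cursors c1@1 c4@1 c2@3 c3@3, authorship ...

Answer: nzc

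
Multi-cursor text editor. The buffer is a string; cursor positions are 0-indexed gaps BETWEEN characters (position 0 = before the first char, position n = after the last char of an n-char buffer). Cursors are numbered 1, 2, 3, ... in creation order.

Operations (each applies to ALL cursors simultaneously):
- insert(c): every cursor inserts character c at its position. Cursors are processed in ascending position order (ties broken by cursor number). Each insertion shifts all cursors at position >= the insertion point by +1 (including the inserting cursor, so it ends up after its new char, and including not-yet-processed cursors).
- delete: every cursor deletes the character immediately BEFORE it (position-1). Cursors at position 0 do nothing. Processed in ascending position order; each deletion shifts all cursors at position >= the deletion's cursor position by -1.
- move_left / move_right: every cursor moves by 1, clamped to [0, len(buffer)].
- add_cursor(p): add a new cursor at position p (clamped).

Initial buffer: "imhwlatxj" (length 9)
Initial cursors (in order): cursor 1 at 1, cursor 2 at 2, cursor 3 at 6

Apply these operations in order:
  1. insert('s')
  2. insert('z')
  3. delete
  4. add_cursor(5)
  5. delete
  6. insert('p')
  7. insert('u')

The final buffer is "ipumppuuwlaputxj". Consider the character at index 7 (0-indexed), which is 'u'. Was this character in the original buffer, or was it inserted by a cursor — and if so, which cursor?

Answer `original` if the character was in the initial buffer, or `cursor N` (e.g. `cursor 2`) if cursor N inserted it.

After op 1 (insert('s')): buffer="ismshwlastxj" (len 12), cursors c1@2 c2@4 c3@9, authorship .1.2....3...
After op 2 (insert('z')): buffer="iszmszhwlasztxj" (len 15), cursors c1@3 c2@6 c3@12, authorship .11.22....33...
After op 3 (delete): buffer="ismshwlastxj" (len 12), cursors c1@2 c2@4 c3@9, authorship .1.2....3...
After op 4 (add_cursor(5)): buffer="ismshwlastxj" (len 12), cursors c1@2 c2@4 c4@5 c3@9, authorship .1.2....3...
After op 5 (delete): buffer="imwlatxj" (len 8), cursors c1@1 c2@2 c4@2 c3@5, authorship ........
After op 6 (insert('p')): buffer="ipmppwlaptxj" (len 12), cursors c1@2 c2@5 c4@5 c3@9, authorship .1.24...3...
After op 7 (insert('u')): buffer="ipumppuuwlaputxj" (len 16), cursors c1@3 c2@8 c4@8 c3@13, authorship .11.2424...33...
Authorship (.=original, N=cursor N): . 1 1 . 2 4 2 4 . . . 3 3 . . .
Index 7: author = 4

Answer: cursor 4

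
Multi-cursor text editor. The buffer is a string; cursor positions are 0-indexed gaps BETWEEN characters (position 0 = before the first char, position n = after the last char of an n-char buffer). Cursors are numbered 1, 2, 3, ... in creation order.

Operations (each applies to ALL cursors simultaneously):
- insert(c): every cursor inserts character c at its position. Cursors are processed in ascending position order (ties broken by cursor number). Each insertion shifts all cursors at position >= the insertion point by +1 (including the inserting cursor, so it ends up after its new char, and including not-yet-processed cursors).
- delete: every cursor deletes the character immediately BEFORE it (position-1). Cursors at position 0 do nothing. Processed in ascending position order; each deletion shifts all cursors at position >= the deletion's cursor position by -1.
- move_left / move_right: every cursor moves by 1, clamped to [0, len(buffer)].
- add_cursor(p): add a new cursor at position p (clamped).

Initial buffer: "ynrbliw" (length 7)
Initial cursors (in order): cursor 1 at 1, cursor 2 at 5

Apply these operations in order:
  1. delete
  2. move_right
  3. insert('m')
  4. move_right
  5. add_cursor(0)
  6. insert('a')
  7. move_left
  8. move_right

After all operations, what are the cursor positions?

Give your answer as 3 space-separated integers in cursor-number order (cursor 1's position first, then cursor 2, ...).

Answer: 5 10 1

Derivation:
After op 1 (delete): buffer="nrbiw" (len 5), cursors c1@0 c2@3, authorship .....
After op 2 (move_right): buffer="nrbiw" (len 5), cursors c1@1 c2@4, authorship .....
After op 3 (insert('m')): buffer="nmrbimw" (len 7), cursors c1@2 c2@6, authorship .1...2.
After op 4 (move_right): buffer="nmrbimw" (len 7), cursors c1@3 c2@7, authorship .1...2.
After op 5 (add_cursor(0)): buffer="nmrbimw" (len 7), cursors c3@0 c1@3 c2@7, authorship .1...2.
After op 6 (insert('a')): buffer="anmrabimwa" (len 10), cursors c3@1 c1@5 c2@10, authorship 3.1.1..2.2
After op 7 (move_left): buffer="anmrabimwa" (len 10), cursors c3@0 c1@4 c2@9, authorship 3.1.1..2.2
After op 8 (move_right): buffer="anmrabimwa" (len 10), cursors c3@1 c1@5 c2@10, authorship 3.1.1..2.2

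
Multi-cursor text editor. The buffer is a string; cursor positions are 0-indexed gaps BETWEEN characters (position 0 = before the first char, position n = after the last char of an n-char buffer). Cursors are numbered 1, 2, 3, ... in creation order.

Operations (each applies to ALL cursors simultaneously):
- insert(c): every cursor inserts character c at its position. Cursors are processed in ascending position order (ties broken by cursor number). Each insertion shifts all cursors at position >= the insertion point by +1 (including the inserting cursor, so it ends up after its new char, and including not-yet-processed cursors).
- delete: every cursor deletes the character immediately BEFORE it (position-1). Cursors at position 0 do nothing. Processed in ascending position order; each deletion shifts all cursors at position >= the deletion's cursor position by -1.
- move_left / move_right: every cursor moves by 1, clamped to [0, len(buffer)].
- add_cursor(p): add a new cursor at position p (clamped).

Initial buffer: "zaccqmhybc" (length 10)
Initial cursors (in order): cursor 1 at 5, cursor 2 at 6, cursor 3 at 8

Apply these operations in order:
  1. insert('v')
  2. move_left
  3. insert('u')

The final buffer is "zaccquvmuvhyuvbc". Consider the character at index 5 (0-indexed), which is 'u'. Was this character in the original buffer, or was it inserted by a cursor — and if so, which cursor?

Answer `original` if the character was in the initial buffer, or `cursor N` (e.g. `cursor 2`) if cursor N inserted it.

Answer: cursor 1

Derivation:
After op 1 (insert('v')): buffer="zaccqvmvhyvbc" (len 13), cursors c1@6 c2@8 c3@11, authorship .....1.2..3..
After op 2 (move_left): buffer="zaccqvmvhyvbc" (len 13), cursors c1@5 c2@7 c3@10, authorship .....1.2..3..
After op 3 (insert('u')): buffer="zaccquvmuvhyuvbc" (len 16), cursors c1@6 c2@9 c3@13, authorship .....11.22..33..
Authorship (.=original, N=cursor N): . . . . . 1 1 . 2 2 . . 3 3 . .
Index 5: author = 1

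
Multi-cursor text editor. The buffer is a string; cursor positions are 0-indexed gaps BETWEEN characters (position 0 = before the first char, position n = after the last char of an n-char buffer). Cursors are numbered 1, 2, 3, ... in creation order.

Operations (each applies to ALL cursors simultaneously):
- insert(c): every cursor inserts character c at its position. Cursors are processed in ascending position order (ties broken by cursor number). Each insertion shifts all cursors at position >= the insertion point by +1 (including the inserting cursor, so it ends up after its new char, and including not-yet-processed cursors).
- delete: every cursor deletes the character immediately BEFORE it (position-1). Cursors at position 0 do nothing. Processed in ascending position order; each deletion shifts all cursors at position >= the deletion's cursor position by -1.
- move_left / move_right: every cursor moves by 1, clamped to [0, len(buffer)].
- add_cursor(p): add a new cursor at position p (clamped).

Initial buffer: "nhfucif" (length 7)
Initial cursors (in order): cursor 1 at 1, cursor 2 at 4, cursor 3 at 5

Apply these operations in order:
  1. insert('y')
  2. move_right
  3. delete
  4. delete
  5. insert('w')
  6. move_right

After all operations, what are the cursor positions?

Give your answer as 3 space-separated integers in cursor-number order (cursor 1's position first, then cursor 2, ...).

After op 1 (insert('y')): buffer="nyhfuycyif" (len 10), cursors c1@2 c2@6 c3@8, authorship .1...2.3..
After op 2 (move_right): buffer="nyhfuycyif" (len 10), cursors c1@3 c2@7 c3@9, authorship .1...2.3..
After op 3 (delete): buffer="nyfuyyf" (len 7), cursors c1@2 c2@5 c3@6, authorship .1..23.
After op 4 (delete): buffer="nfuf" (len 4), cursors c1@1 c2@3 c3@3, authorship ....
After op 5 (insert('w')): buffer="nwfuwwf" (len 7), cursors c1@2 c2@6 c3@6, authorship .1..23.
After op 6 (move_right): buffer="nwfuwwf" (len 7), cursors c1@3 c2@7 c3@7, authorship .1..23.

Answer: 3 7 7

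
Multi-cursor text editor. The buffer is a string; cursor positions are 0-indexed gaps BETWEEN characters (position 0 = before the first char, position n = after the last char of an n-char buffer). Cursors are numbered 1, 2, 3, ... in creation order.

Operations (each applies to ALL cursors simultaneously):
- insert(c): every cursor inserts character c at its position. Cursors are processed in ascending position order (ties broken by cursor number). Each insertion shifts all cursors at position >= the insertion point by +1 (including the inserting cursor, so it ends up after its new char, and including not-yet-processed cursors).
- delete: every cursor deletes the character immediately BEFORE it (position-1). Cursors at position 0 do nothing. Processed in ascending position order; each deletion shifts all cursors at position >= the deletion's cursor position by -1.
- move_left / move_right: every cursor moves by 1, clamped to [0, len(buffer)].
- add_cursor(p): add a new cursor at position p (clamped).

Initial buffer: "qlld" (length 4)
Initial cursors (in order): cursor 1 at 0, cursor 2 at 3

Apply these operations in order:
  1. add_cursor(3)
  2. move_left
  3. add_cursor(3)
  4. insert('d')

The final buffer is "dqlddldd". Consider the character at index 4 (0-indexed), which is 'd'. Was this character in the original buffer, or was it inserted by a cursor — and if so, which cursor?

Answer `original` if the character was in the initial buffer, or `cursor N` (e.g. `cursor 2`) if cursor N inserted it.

Answer: cursor 3

Derivation:
After op 1 (add_cursor(3)): buffer="qlld" (len 4), cursors c1@0 c2@3 c3@3, authorship ....
After op 2 (move_left): buffer="qlld" (len 4), cursors c1@0 c2@2 c3@2, authorship ....
After op 3 (add_cursor(3)): buffer="qlld" (len 4), cursors c1@0 c2@2 c3@2 c4@3, authorship ....
After op 4 (insert('d')): buffer="dqlddldd" (len 8), cursors c1@1 c2@5 c3@5 c4@7, authorship 1..23.4.
Authorship (.=original, N=cursor N): 1 . . 2 3 . 4 .
Index 4: author = 3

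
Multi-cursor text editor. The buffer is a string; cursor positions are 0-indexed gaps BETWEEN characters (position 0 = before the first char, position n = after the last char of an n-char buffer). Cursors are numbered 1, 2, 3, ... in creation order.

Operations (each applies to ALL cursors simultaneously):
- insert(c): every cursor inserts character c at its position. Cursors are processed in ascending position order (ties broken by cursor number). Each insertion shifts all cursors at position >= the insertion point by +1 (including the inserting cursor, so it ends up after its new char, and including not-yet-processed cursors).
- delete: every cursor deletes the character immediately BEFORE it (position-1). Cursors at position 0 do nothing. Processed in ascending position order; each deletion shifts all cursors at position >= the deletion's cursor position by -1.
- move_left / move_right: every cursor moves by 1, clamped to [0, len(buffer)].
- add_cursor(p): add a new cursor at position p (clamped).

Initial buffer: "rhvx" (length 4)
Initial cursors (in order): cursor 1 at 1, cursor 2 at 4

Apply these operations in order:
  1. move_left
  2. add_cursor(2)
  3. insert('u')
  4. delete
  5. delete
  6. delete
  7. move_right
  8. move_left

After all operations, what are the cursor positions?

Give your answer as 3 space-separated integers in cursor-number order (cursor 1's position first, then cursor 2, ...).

After op 1 (move_left): buffer="rhvx" (len 4), cursors c1@0 c2@3, authorship ....
After op 2 (add_cursor(2)): buffer="rhvx" (len 4), cursors c1@0 c3@2 c2@3, authorship ....
After op 3 (insert('u')): buffer="urhuvux" (len 7), cursors c1@1 c3@4 c2@6, authorship 1..3.2.
After op 4 (delete): buffer="rhvx" (len 4), cursors c1@0 c3@2 c2@3, authorship ....
After op 5 (delete): buffer="rx" (len 2), cursors c1@0 c2@1 c3@1, authorship ..
After op 6 (delete): buffer="x" (len 1), cursors c1@0 c2@0 c3@0, authorship .
After op 7 (move_right): buffer="x" (len 1), cursors c1@1 c2@1 c3@1, authorship .
After op 8 (move_left): buffer="x" (len 1), cursors c1@0 c2@0 c3@0, authorship .

Answer: 0 0 0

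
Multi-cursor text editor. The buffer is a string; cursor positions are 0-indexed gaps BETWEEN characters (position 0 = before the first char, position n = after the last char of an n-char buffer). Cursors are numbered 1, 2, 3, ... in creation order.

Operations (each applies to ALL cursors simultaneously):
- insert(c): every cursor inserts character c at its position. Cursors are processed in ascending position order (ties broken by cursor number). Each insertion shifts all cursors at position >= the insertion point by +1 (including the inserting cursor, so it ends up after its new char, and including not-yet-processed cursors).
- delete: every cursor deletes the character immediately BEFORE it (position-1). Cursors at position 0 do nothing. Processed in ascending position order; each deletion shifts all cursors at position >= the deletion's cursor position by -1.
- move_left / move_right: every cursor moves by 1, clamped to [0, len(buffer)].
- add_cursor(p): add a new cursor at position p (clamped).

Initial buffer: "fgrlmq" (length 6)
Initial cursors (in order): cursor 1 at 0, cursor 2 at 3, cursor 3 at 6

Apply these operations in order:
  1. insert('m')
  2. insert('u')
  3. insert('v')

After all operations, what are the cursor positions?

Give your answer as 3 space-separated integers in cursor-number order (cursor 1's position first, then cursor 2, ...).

Answer: 3 9 15

Derivation:
After op 1 (insert('m')): buffer="mfgrmlmqm" (len 9), cursors c1@1 c2@5 c3@9, authorship 1...2...3
After op 2 (insert('u')): buffer="mufgrmulmqmu" (len 12), cursors c1@2 c2@7 c3@12, authorship 11...22...33
After op 3 (insert('v')): buffer="muvfgrmuvlmqmuv" (len 15), cursors c1@3 c2@9 c3@15, authorship 111...222...333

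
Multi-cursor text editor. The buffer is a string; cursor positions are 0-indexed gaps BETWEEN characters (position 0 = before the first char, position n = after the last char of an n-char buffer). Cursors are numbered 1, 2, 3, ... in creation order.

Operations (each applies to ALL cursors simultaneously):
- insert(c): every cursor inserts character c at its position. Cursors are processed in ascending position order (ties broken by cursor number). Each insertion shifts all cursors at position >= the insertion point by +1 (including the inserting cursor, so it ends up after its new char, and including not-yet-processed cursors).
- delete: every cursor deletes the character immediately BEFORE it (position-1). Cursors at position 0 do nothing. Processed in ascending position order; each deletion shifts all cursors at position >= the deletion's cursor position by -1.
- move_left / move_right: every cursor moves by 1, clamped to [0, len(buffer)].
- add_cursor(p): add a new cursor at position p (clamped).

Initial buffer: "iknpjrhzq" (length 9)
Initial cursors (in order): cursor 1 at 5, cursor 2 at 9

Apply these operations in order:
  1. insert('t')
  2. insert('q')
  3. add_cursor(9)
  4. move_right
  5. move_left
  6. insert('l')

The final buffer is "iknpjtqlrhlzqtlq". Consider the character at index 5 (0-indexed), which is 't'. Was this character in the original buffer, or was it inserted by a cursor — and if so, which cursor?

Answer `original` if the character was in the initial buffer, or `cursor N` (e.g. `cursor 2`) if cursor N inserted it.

Answer: cursor 1

Derivation:
After op 1 (insert('t')): buffer="iknpjtrhzqt" (len 11), cursors c1@6 c2@11, authorship .....1....2
After op 2 (insert('q')): buffer="iknpjtqrhzqtq" (len 13), cursors c1@7 c2@13, authorship .....11....22
After op 3 (add_cursor(9)): buffer="iknpjtqrhzqtq" (len 13), cursors c1@7 c3@9 c2@13, authorship .....11....22
After op 4 (move_right): buffer="iknpjtqrhzqtq" (len 13), cursors c1@8 c3@10 c2@13, authorship .....11....22
After op 5 (move_left): buffer="iknpjtqrhzqtq" (len 13), cursors c1@7 c3@9 c2@12, authorship .....11....22
After op 6 (insert('l')): buffer="iknpjtqlrhlzqtlq" (len 16), cursors c1@8 c3@11 c2@15, authorship .....111..3..222
Authorship (.=original, N=cursor N): . . . . . 1 1 1 . . 3 . . 2 2 2
Index 5: author = 1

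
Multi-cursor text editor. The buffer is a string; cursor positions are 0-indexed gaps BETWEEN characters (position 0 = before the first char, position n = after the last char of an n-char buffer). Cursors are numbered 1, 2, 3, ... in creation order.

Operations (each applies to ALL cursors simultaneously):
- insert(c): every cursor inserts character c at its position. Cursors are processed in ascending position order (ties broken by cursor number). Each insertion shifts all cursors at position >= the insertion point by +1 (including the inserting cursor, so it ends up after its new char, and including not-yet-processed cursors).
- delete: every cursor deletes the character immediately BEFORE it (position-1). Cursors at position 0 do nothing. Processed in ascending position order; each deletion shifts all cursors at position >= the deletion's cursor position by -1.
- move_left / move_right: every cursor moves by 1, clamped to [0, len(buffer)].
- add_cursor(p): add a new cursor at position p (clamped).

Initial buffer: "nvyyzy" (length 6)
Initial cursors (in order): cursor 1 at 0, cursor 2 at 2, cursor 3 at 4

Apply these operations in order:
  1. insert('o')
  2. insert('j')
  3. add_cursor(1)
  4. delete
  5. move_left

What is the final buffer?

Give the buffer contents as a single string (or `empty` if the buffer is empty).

After op 1 (insert('o')): buffer="onvoyyozy" (len 9), cursors c1@1 c2@4 c3@7, authorship 1..2..3..
After op 2 (insert('j')): buffer="ojnvojyyojzy" (len 12), cursors c1@2 c2@6 c3@10, authorship 11..22..33..
After op 3 (add_cursor(1)): buffer="ojnvojyyojzy" (len 12), cursors c4@1 c1@2 c2@6 c3@10, authorship 11..22..33..
After op 4 (delete): buffer="nvoyyozy" (len 8), cursors c1@0 c4@0 c2@3 c3@6, authorship ..2..3..
After op 5 (move_left): buffer="nvoyyozy" (len 8), cursors c1@0 c4@0 c2@2 c3@5, authorship ..2..3..

Answer: nvoyyozy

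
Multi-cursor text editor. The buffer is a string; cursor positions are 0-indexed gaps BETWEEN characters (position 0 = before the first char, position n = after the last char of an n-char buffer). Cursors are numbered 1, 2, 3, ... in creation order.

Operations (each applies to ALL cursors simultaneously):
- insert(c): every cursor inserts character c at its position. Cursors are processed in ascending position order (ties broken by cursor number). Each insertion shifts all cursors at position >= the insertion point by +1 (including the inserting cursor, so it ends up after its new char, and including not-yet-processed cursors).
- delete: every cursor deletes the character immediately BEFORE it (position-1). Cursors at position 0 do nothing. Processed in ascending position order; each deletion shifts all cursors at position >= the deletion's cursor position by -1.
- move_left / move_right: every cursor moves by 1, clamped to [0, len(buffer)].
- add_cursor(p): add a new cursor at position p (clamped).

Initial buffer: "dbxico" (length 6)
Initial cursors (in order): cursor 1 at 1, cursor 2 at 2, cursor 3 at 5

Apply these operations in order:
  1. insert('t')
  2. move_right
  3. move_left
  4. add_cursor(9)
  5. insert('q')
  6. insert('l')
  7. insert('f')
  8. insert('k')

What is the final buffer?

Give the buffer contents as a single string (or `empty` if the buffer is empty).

After op 1 (insert('t')): buffer="dtbtxicto" (len 9), cursors c1@2 c2@4 c3@8, authorship .1.2...3.
After op 2 (move_right): buffer="dtbtxicto" (len 9), cursors c1@3 c2@5 c3@9, authorship .1.2...3.
After op 3 (move_left): buffer="dtbtxicto" (len 9), cursors c1@2 c2@4 c3@8, authorship .1.2...3.
After op 4 (add_cursor(9)): buffer="dtbtxicto" (len 9), cursors c1@2 c2@4 c3@8 c4@9, authorship .1.2...3.
After op 5 (insert('q')): buffer="dtqbtqxictqoq" (len 13), cursors c1@3 c2@6 c3@11 c4@13, authorship .11.22...33.4
After op 6 (insert('l')): buffer="dtqlbtqlxictqloql" (len 17), cursors c1@4 c2@8 c3@14 c4@17, authorship .111.222...333.44
After op 7 (insert('f')): buffer="dtqlfbtqlfxictqlfoqlf" (len 21), cursors c1@5 c2@10 c3@17 c4@21, authorship .1111.2222...3333.444
After op 8 (insert('k')): buffer="dtqlfkbtqlfkxictqlfkoqlfk" (len 25), cursors c1@6 c2@12 c3@20 c4@25, authorship .11111.22222...33333.4444

Answer: dtqlfkbtqlfkxictqlfkoqlfk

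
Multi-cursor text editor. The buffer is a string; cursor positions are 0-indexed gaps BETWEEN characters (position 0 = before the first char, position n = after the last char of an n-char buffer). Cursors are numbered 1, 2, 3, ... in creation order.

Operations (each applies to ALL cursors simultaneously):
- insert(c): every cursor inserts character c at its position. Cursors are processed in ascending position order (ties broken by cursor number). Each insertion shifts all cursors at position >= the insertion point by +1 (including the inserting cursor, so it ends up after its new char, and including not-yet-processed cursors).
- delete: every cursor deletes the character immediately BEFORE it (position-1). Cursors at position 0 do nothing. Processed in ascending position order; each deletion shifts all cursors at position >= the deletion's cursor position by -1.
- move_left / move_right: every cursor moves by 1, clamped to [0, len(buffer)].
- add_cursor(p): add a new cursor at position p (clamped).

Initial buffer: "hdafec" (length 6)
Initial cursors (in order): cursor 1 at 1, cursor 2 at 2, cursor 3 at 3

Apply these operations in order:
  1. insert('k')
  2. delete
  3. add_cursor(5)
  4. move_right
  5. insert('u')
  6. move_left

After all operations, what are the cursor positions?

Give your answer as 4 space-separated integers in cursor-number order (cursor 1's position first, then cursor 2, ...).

Answer: 2 4 6 9

Derivation:
After op 1 (insert('k')): buffer="hkdkakfec" (len 9), cursors c1@2 c2@4 c3@6, authorship .1.2.3...
After op 2 (delete): buffer="hdafec" (len 6), cursors c1@1 c2@2 c3@3, authorship ......
After op 3 (add_cursor(5)): buffer="hdafec" (len 6), cursors c1@1 c2@2 c3@3 c4@5, authorship ......
After op 4 (move_right): buffer="hdafec" (len 6), cursors c1@2 c2@3 c3@4 c4@6, authorship ......
After op 5 (insert('u')): buffer="hduaufuecu" (len 10), cursors c1@3 c2@5 c3@7 c4@10, authorship ..1.2.3..4
After op 6 (move_left): buffer="hduaufuecu" (len 10), cursors c1@2 c2@4 c3@6 c4@9, authorship ..1.2.3..4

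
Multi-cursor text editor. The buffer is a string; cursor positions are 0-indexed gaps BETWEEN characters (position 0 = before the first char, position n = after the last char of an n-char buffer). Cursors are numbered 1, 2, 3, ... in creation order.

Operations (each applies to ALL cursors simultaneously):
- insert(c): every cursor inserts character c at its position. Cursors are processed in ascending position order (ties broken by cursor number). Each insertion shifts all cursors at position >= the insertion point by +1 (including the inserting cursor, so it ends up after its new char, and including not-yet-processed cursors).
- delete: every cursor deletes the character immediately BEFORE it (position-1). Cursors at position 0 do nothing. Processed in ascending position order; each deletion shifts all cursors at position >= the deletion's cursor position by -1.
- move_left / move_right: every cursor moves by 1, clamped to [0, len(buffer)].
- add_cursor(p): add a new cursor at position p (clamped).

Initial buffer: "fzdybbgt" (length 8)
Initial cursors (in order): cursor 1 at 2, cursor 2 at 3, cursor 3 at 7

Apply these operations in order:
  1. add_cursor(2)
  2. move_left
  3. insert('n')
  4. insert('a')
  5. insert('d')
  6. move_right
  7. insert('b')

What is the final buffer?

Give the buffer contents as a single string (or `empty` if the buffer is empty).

After op 1 (add_cursor(2)): buffer="fzdybbgt" (len 8), cursors c1@2 c4@2 c2@3 c3@7, authorship ........
After op 2 (move_left): buffer="fzdybbgt" (len 8), cursors c1@1 c4@1 c2@2 c3@6, authorship ........
After op 3 (insert('n')): buffer="fnnzndybbngt" (len 12), cursors c1@3 c4@3 c2@5 c3@10, authorship .14.2....3..
After op 4 (insert('a')): buffer="fnnaaznadybbnagt" (len 16), cursors c1@5 c4@5 c2@8 c3@14, authorship .1414.22....33..
After op 5 (insert('d')): buffer="fnnaaddznaddybbnadgt" (len 20), cursors c1@7 c4@7 c2@11 c3@18, authorship .141414.222....333..
After op 6 (move_right): buffer="fnnaaddznaddybbnadgt" (len 20), cursors c1@8 c4@8 c2@12 c3@19, authorship .141414.222....333..
After op 7 (insert('b')): buffer="fnnaaddzbbnaddbybbnadgbt" (len 24), cursors c1@10 c4@10 c2@15 c3@23, authorship .141414.14222.2...333.3.

Answer: fnnaaddzbbnaddbybbnadgbt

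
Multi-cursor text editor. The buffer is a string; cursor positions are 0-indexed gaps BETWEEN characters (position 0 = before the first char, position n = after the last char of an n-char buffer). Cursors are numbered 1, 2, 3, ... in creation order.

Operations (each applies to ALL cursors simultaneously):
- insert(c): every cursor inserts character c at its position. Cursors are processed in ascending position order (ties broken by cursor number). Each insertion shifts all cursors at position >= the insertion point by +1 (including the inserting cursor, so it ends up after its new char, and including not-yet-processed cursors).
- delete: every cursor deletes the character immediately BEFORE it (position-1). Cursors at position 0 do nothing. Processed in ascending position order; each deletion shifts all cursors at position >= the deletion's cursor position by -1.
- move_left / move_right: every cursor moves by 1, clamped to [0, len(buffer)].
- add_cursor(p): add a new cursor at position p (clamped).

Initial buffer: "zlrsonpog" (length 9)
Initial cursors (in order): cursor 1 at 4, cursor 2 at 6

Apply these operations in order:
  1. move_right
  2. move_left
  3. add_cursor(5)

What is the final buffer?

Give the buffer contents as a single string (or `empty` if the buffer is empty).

Answer: zlrsonpog

Derivation:
After op 1 (move_right): buffer="zlrsonpog" (len 9), cursors c1@5 c2@7, authorship .........
After op 2 (move_left): buffer="zlrsonpog" (len 9), cursors c1@4 c2@6, authorship .........
After op 3 (add_cursor(5)): buffer="zlrsonpog" (len 9), cursors c1@4 c3@5 c2@6, authorship .........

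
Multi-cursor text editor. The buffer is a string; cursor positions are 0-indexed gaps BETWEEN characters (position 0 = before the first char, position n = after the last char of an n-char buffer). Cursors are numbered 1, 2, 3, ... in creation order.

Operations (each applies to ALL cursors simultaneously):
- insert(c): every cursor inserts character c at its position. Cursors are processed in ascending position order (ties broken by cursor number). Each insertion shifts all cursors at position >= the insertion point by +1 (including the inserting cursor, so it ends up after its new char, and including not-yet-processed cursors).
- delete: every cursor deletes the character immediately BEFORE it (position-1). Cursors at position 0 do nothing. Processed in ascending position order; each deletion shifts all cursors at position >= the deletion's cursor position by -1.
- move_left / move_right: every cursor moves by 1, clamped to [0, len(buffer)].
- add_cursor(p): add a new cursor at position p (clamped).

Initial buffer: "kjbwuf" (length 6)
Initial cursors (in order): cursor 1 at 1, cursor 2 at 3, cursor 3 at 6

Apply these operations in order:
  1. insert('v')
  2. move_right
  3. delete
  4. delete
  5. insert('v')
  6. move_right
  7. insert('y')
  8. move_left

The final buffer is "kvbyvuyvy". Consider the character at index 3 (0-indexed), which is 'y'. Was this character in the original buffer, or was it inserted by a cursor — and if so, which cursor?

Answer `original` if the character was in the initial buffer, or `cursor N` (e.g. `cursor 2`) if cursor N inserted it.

Answer: cursor 1

Derivation:
After op 1 (insert('v')): buffer="kvjbvwufv" (len 9), cursors c1@2 c2@5 c3@9, authorship .1..2...3
After op 2 (move_right): buffer="kvjbvwufv" (len 9), cursors c1@3 c2@6 c3@9, authorship .1..2...3
After op 3 (delete): buffer="kvbvuf" (len 6), cursors c1@2 c2@4 c3@6, authorship .1.2..
After op 4 (delete): buffer="kbu" (len 3), cursors c1@1 c2@2 c3@3, authorship ...
After op 5 (insert('v')): buffer="kvbvuv" (len 6), cursors c1@2 c2@4 c3@6, authorship .1.2.3
After op 6 (move_right): buffer="kvbvuv" (len 6), cursors c1@3 c2@5 c3@6, authorship .1.2.3
After op 7 (insert('y')): buffer="kvbyvuyvy" (len 9), cursors c1@4 c2@7 c3@9, authorship .1.12.233
After op 8 (move_left): buffer="kvbyvuyvy" (len 9), cursors c1@3 c2@6 c3@8, authorship .1.12.233
Authorship (.=original, N=cursor N): . 1 . 1 2 . 2 3 3
Index 3: author = 1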